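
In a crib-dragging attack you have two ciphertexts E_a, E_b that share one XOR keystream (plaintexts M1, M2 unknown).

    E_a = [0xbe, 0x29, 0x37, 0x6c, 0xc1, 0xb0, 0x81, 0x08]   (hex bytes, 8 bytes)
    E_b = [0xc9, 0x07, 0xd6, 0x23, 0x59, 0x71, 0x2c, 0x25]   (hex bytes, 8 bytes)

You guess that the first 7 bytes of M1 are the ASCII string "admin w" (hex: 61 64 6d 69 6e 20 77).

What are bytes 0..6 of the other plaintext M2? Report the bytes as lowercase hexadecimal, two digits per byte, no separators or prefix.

164a8c26f6e1da

First, E_a ⊕ E_b = (M1 ⊕ K) ⊕ (M2 ⊕ K) = M1 ⊕ M2, so the key drops out. Then M2 = (M1 ⊕ M2) ⊕ M1 over the first 7 bytes.
byte 0: (be ^ c9) ^ 61 = 77 ^ 61 = 16
byte 1: (29 ^ 07) ^ 64 = 2e ^ 64 = 4a
byte 2: (37 ^ d6) ^ 6d = e1 ^ 6d = 8c
byte 3: (6c ^ 23) ^ 69 = 4f ^ 69 = 26
byte 4: (c1 ^ 59) ^ 6e = 98 ^ 6e = f6
byte 5: (b0 ^ 71) ^ 20 = c1 ^ 20 = e1
byte 6: (81 ^ 2c) ^ 77 = ad ^ 77 = da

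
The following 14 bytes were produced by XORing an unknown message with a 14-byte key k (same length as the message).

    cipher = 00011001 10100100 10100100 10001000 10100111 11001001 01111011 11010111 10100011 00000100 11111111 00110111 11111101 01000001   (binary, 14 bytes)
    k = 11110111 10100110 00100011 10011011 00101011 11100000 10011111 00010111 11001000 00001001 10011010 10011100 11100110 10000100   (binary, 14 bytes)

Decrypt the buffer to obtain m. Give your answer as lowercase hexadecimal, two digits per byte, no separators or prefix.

ee0287138c29e4c06b0d65ab1bc5

byte 0:  25 xor 247 = 238
byte 1: 164 xor 166 =   2
byte 2: 164 xor  35 = 135
byte 3: 136 xor 155 =  19
byte 4: 167 xor  43 = 140
byte 5: 201 xor 224 =  41
byte 6: 123 xor 159 = 228
byte 7: 215 xor  23 = 192
byte 8: 163 xor 200 = 107
byte 9:   4 xor   9 =  13
byte 10: 255 xor 154 = 101
byte 11:  55 xor 156 = 171
byte 12: 253 xor 230 =  27
byte 13:  65 xor 132 = 197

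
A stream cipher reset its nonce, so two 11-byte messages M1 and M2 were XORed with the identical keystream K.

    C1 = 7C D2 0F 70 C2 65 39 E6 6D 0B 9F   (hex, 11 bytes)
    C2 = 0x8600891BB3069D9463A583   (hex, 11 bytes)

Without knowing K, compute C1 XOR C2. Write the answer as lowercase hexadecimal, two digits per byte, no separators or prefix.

fad2866b7163a4720eae1c

C1 ⊕ C2 = (M1 ⊕ K) ⊕ (M2 ⊕ K) = M1 ⊕ M2 — the shared key cancels under XOR.
byte 0: 7c xor 86 = fa
byte 1: d2 xor 00 = d2
byte 2: 0f xor 89 = 86
byte 3: 70 xor 1b = 6b
byte 4: c2 xor b3 = 71
byte 5: 65 xor 06 = 63
byte 6: 39 xor 9d = a4
byte 7: e6 xor 94 = 72
byte 8: 6d xor 63 = 0e
byte 9: 0b xor a5 = ae
byte 10: 9f xor 83 = 1c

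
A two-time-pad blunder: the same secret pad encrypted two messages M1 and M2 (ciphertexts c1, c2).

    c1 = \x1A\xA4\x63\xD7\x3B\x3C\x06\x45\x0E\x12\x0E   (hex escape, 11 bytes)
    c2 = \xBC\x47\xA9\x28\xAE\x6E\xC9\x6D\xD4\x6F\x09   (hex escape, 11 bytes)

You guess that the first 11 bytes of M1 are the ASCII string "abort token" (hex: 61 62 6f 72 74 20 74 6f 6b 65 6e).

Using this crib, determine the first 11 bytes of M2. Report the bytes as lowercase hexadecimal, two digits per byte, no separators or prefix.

c781a58de172bb47b11869

First, c1 ⊕ c2 = (M1 ⊕ K) ⊕ (M2 ⊕ K) = M1 ⊕ M2, so the key drops out. Then M2 = (M1 ⊕ M2) ⊕ M1 over the first 11 bytes.
byte 0: (1a XOR bc) XOR 61 = a6 XOR 61 = c7
byte 1: (a4 XOR 47) XOR 62 = e3 XOR 62 = 81
byte 2: (63 XOR a9) XOR 6f = ca XOR 6f = a5
byte 3: (d7 XOR 28) XOR 72 = ff XOR 72 = 8d
byte 4: (3b XOR ae) XOR 74 = 95 XOR 74 = e1
byte 5: (3c XOR 6e) XOR 20 = 52 XOR 20 = 72
byte 6: (06 XOR c9) XOR 74 = cf XOR 74 = bb
byte 7: (45 XOR 6d) XOR 6f = 28 XOR 6f = 47
byte 8: (0e XOR d4) XOR 6b = da XOR 6b = b1
byte 9: (12 XOR 6f) XOR 65 = 7d XOR 65 = 18
byte 10: (0e XOR 09) XOR 6e = 07 XOR 6e = 69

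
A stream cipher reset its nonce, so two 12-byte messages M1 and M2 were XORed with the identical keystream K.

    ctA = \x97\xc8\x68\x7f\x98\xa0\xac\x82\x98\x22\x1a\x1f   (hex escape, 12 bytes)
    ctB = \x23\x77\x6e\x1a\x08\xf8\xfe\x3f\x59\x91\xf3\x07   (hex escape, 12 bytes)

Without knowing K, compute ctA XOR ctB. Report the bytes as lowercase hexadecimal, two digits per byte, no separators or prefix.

b4bf0665905852bdc1b3e918

ctA ⊕ ctB = (M1 ⊕ K) ⊕ (M2 ⊕ K) = M1 ⊕ M2 — the shared key cancels under XOR.
151 XOR  35 = 180
200 XOR 119 = 191
104 XOR 110 =   6
127 XOR  26 = 101
152 XOR   8 = 144
160 XOR 248 =  88
172 XOR 254 =  82
130 XOR  63 = 189
152 XOR  89 = 193
 34 XOR 145 = 179
 26 XOR 243 = 233
 31 XOR   7 =  24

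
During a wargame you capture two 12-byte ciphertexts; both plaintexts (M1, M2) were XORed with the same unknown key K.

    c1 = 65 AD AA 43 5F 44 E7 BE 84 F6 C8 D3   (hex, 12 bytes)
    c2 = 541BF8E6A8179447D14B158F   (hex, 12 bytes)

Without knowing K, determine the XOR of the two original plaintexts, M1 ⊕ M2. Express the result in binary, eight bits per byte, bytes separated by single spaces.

c1 ⊕ c2 = (M1 ⊕ K) ⊕ (M2 ⊕ K) = M1 ⊕ M2 — the shared key cancels under XOR.
byte 0: 65 xor 54 = 31
byte 1: ad xor 1b = b6
byte 2: aa xor f8 = 52
byte 3: 43 xor e6 = a5
byte 4: 5f xor a8 = f7
byte 5: 44 xor 17 = 53
byte 6: e7 xor 94 = 73
byte 7: be xor 47 = f9
byte 8: 84 xor d1 = 55
byte 9: f6 xor 4b = bd
byte 10: c8 xor 15 = dd
byte 11: d3 xor 8f = 5c

00110001 10110110 01010010 10100101 11110111 01010011 01110011 11111001 01010101 10111101 11011101 01011100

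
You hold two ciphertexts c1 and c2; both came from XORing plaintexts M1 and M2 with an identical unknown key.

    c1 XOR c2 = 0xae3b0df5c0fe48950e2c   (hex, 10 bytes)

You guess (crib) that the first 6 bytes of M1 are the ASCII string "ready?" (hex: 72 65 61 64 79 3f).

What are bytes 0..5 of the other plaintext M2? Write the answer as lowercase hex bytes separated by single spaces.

dc 5e 6c 91 b9 c1

Since c1 ⊕ c2 = M1 ⊕ M2, XORing with the guessed M1 bytes yields the corresponding M2 bytes: M2 = (c1 ⊕ c2) ⊕ M1.
ae ^ 72 = dc
3b ^ 65 = 5e
0d ^ 61 = 6c
f5 ^ 64 = 91
c0 ^ 79 = b9
fe ^ 3f = c1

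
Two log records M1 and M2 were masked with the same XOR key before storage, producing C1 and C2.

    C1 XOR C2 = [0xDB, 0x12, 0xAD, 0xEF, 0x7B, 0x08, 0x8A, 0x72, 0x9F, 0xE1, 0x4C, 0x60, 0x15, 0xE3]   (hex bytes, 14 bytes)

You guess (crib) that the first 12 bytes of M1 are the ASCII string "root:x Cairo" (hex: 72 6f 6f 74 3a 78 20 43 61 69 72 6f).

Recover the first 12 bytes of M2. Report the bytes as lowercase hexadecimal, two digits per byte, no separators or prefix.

a97dc29b4170aa31fe883e0f

Since C1 ⊕ C2 = M1 ⊕ M2, XORing with the guessed M1 bytes yields the corresponding M2 bytes: M2 = (C1 ⊕ C2) ⊕ M1.
db ⊕ 72 = a9
12 ⊕ 6f = 7d
ad ⊕ 6f = c2
ef ⊕ 74 = 9b
7b ⊕ 3a = 41
08 ⊕ 78 = 70
8a ⊕ 20 = aa
72 ⊕ 43 = 31
9f ⊕ 61 = fe
e1 ⊕ 69 = 88
4c ⊕ 72 = 3e
60 ⊕ 6f = 0f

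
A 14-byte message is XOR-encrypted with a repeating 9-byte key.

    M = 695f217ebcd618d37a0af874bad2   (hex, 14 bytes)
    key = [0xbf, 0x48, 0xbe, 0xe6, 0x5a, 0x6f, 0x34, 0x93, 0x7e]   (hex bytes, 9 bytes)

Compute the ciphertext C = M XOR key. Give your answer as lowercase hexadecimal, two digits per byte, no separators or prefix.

The 9-byte key repeats, so the effective keystream is bf 48 be e6 5a 6f 34 93 7e bf 48 be e6 5a.
byte 0: 01101001 ^ 10111111 = 11010110
byte 1: 01011111 ^ 01001000 = 00010111
byte 2: 00100001 ^ 10111110 = 10011111
byte 3: 01111110 ^ 11100110 = 10011000
byte 4: 10111100 ^ 01011010 = 11100110
byte 5: 11010110 ^ 01101111 = 10111001
byte 6: 00011000 ^ 00110100 = 00101100
byte 7: 11010011 ^ 10010011 = 01000000
byte 8: 01111010 ^ 01111110 = 00000100
byte 9: 00001010 ^ 10111111 = 10110101
byte 10: 11111000 ^ 01001000 = 10110000
byte 11: 01110100 ^ 10111110 = 11001010
byte 12: 10111010 ^ 11100110 = 01011100
byte 13: 11010010 ^ 01011010 = 10001000

d6179f98e6b92c4004b5b0ca5c88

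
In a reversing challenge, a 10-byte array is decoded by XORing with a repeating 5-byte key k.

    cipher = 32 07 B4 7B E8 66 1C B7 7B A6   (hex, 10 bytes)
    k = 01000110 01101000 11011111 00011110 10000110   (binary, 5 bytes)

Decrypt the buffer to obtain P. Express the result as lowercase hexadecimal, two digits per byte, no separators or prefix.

The 5-byte key repeats, so the effective keystream is 46 68 df 1e 86 46 68 df 1e 86.
byte 0: 32 xor 46 = 74
byte 1: 07 xor 68 = 6f
byte 2: b4 xor df = 6b
byte 3: 7b xor 1e = 65
byte 4: e8 xor 86 = 6e
byte 5: 66 xor 46 = 20
byte 6: 1c xor 68 = 74
byte 7: b7 xor df = 68
byte 8: 7b xor 1e = 65
byte 9: a6 xor 86 = 20

746f6b656e2074686520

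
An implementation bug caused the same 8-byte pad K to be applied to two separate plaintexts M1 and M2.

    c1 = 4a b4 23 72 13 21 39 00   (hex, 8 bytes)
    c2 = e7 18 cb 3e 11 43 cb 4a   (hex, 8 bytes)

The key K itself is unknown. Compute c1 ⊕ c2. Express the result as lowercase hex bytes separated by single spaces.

ad ac e8 4c 02 62 f2 4a

c1 ⊕ c2 = (M1 ⊕ K) ⊕ (M2 ⊕ K) = M1 ⊕ M2 — the shared key cancels under XOR.
byte 0:  74 XOR 231 = 173
byte 1: 180 XOR  24 = 172
byte 2:  35 XOR 203 = 232
byte 3: 114 XOR  62 =  76
byte 4:  19 XOR  17 =   2
byte 5:  33 XOR  67 =  98
byte 6:  57 XOR 203 = 242
byte 7:   0 XOR  74 =  74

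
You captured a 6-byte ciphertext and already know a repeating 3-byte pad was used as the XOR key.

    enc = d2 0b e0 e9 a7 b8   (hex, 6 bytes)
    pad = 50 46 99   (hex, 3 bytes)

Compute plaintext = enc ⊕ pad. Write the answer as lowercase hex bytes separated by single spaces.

The 3-byte key repeats, so the effective keystream is 50 46 99 50 46 99.
byte 0: d2 ^ 50 = 82
byte 1: 0b ^ 46 = 4d
byte 2: e0 ^ 99 = 79
byte 3: e9 ^ 50 = b9
byte 4: a7 ^ 46 = e1
byte 5: b8 ^ 99 = 21

82 4d 79 b9 e1 21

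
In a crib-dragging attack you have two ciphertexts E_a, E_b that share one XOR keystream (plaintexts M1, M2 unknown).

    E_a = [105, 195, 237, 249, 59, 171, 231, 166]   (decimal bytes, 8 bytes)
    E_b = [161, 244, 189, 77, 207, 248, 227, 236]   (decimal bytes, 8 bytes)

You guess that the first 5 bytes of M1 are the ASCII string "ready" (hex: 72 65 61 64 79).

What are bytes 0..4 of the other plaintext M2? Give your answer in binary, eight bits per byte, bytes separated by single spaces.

First, E_a ⊕ E_b = (M1 ⊕ K) ⊕ (M2 ⊕ K) = M1 ⊕ M2, so the key drops out. Then M2 = (M1 ⊕ M2) ⊕ M1 over the first 5 bytes.
byte 0: (69 XOR a1) XOR 72 = c8 XOR 72 = ba
byte 1: (c3 XOR f4) XOR 65 = 37 XOR 65 = 52
byte 2: (ed XOR bd) XOR 61 = 50 XOR 61 = 31
byte 3: (f9 XOR 4d) XOR 64 = b4 XOR 64 = d0
byte 4: (3b XOR cf) XOR 79 = f4 XOR 79 = 8d

10111010 01010010 00110001 11010000 10001101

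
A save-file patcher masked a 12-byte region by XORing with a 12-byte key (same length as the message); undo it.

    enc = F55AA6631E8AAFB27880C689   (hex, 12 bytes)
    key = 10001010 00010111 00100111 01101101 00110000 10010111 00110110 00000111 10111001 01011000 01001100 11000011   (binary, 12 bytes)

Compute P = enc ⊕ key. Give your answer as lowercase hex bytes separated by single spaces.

11110101 ⊕ 10001010 = 01111111
01011010 ⊕ 00010111 = 01001101
10100110 ⊕ 00100111 = 10000001
01100011 ⊕ 01101101 = 00001110
00011110 ⊕ 00110000 = 00101110
10001010 ⊕ 10010111 = 00011101
10101111 ⊕ 00110110 = 10011001
10110010 ⊕ 00000111 = 10110101
01111000 ⊕ 10111001 = 11000001
10000000 ⊕ 01011000 = 11011000
11000110 ⊕ 01001100 = 10001010
10001001 ⊕ 11000011 = 01001010

7f 4d 81 0e 2e 1d 99 b5 c1 d8 8a 4a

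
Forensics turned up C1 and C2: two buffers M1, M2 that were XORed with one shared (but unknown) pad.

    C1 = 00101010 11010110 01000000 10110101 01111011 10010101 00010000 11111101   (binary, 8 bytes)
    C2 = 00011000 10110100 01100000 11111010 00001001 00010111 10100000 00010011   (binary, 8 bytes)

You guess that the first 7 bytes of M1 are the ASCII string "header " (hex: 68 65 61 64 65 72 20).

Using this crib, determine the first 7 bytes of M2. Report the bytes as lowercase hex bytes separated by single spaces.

First, C1 ⊕ C2 = (M1 ⊕ K) ⊕ (M2 ⊕ K) = M1 ⊕ M2, so the key drops out. Then M2 = (M1 ⊕ M2) ⊕ M1 over the first 7 bytes.
byte 0: (2a xor 18) xor 68 = 32 xor 68 = 5a
byte 1: (d6 xor b4) xor 65 = 62 xor 65 = 07
byte 2: (40 xor 60) xor 61 = 20 xor 61 = 41
byte 3: (b5 xor fa) xor 64 = 4f xor 64 = 2b
byte 4: (7b xor 09) xor 65 = 72 xor 65 = 17
byte 5: (95 xor 17) xor 72 = 82 xor 72 = f0
byte 6: (10 xor a0) xor 20 = b0 xor 20 = 90

5a 07 41 2b 17 f0 90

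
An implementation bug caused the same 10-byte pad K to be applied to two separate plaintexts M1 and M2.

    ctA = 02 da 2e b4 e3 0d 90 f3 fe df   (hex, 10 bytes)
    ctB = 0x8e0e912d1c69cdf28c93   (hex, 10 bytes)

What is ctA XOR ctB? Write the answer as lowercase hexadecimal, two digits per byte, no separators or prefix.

8cd4bf99ff645d01724c

ctA ⊕ ctB = (M1 ⊕ K) ⊕ (M2 ⊕ K) = M1 ⊕ M2 — the shared key cancels under XOR.
byte 0: 02 ⊕ 8e = 8c
byte 1: da ⊕ 0e = d4
byte 2: 2e ⊕ 91 = bf
byte 3: b4 ⊕ 2d = 99
byte 4: e3 ⊕ 1c = ff
byte 5: 0d ⊕ 69 = 64
byte 6: 90 ⊕ cd = 5d
byte 7: f3 ⊕ f2 = 01
byte 8: fe ⊕ 8c = 72
byte 9: df ⊕ 93 = 4c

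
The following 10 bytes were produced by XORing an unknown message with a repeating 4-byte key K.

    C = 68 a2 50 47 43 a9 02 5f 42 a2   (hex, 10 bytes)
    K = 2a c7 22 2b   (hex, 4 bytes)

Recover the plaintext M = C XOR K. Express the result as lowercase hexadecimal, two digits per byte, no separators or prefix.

4265726c696e20746865

The 4-byte key repeats, so the effective keystream is 2a c7 22 2b 2a c7 22 2b 2a c7.
byte 0: 68 xor 2a = 42
byte 1: a2 xor c7 = 65
byte 2: 50 xor 22 = 72
byte 3: 47 xor 2b = 6c
byte 4: 43 xor 2a = 69
byte 5: a9 xor c7 = 6e
byte 6: 02 xor 22 = 20
byte 7: 5f xor 2b = 74
byte 8: 42 xor 2a = 68
byte 9: a2 xor c7 = 65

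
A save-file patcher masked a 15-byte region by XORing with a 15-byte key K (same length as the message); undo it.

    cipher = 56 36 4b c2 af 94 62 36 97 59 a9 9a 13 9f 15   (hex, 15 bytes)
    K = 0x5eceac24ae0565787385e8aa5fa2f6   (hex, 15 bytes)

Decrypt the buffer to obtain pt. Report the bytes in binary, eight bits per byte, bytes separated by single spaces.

01010110 xor 01011110 = 00001000
00110110 xor 11001110 = 11111000
01001011 xor 10101100 = 11100111
11000010 xor 00100100 = 11100110
10101111 xor 10101110 = 00000001
10010100 xor 00000101 = 10010001
01100010 xor 01100101 = 00000111
00110110 xor 01111000 = 01001110
10010111 xor 01110011 = 11100100
01011001 xor 10000101 = 11011100
10101001 xor 11101000 = 01000001
10011010 xor 10101010 = 00110000
00010011 xor 01011111 = 01001100
10011111 xor 10100010 = 00111101
00010101 xor 11110110 = 11100011

00001000 11111000 11100111 11100110 00000001 10010001 00000111 01001110 11100100 11011100 01000001 00110000 01001100 00111101 11100011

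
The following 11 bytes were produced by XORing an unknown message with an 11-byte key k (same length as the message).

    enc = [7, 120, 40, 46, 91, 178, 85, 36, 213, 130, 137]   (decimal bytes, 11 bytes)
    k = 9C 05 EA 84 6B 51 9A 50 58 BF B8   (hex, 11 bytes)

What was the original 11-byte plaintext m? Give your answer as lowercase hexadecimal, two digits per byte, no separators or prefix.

9b7dc2aa30e3cf748d3d31

XOR is its own inverse, so applying the key byte-wise gives the result directly.
07 ^ 9c = 9b
78 ^ 05 = 7d
28 ^ ea = c2
2e ^ 84 = aa
5b ^ 6b = 30
b2 ^ 51 = e3
55 ^ 9a = cf
24 ^ 50 = 74
d5 ^ 58 = 8d
82 ^ bf = 3d
89 ^ b8 = 31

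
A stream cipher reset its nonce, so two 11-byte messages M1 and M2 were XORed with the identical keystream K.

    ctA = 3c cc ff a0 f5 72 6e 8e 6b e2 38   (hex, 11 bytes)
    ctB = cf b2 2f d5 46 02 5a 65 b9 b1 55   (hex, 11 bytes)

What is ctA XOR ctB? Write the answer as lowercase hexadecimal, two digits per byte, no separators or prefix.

ctA ⊕ ctB = (M1 ⊕ K) ⊕ (M2 ⊕ K) = M1 ⊕ M2 — the shared key cancels under XOR.
3c ^ cf = f3
cc ^ b2 = 7e
ff ^ 2f = d0
a0 ^ d5 = 75
f5 ^ 46 = b3
72 ^ 02 = 70
6e ^ 5a = 34
8e ^ 65 = eb
6b ^ b9 = d2
e2 ^ b1 = 53
38 ^ 55 = 6d

f37ed075b37034ebd2536d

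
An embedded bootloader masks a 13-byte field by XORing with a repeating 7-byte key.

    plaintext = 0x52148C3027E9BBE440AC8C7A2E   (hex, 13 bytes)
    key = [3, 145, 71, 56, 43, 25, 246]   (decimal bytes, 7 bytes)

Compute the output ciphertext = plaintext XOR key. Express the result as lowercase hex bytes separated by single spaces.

The 7-byte key repeats, so the effective keystream is 03 91 47 38 2b 19 f6 03 91 47 38 2b 19.
byte 0: 52 ⊕ 03 = 51
byte 1: 14 ⊕ 91 = 85
byte 2: 8c ⊕ 47 = cb
byte 3: 30 ⊕ 38 = 08
byte 4: 27 ⊕ 2b = 0c
byte 5: e9 ⊕ 19 = f0
byte 6: bb ⊕ f6 = 4d
byte 7: e4 ⊕ 03 = e7
byte 8: 40 ⊕ 91 = d1
byte 9: ac ⊕ 47 = eb
byte 10: 8c ⊕ 38 = b4
byte 11: 7a ⊕ 2b = 51
byte 12: 2e ⊕ 19 = 37

51 85 cb 08 0c f0 4d e7 d1 eb b4 51 37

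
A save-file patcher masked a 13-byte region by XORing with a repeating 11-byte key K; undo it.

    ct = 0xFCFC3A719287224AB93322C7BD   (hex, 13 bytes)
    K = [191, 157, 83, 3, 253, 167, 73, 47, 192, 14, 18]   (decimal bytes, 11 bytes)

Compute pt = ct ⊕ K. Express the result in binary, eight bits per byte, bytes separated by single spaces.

01000011 01100001 01101001 01110010 01101111 00100000 01101011 01100101 01111001 00111101 00110000 01111000 00100000

The 11-byte key repeats, so the effective keystream is bf 9d 53 03 fd a7 49 2f c0 0e 12 bf 9d.
byte 0: fc XOR bf = 43
byte 1: fc XOR 9d = 61
byte 2: 3a XOR 53 = 69
byte 3: 71 XOR 03 = 72
byte 4: 92 XOR fd = 6f
byte 5: 87 XOR a7 = 20
byte 6: 22 XOR 49 = 6b
byte 7: 4a XOR 2f = 65
byte 8: b9 XOR c0 = 79
byte 9: 33 XOR 0e = 3d
byte 10: 22 XOR 12 = 30
byte 11: c7 XOR bf = 78
byte 12: bd XOR 9d = 20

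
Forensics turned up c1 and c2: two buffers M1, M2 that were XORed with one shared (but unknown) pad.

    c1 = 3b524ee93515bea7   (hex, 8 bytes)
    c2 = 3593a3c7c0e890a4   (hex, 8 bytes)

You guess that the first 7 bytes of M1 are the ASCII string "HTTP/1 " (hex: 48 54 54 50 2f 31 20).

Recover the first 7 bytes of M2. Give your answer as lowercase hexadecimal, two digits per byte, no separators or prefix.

4695b97edacc0e

First, c1 ⊕ c2 = (M1 ⊕ K) ⊕ (M2 ⊕ K) = M1 ⊕ M2, so the key drops out. Then M2 = (M1 ⊕ M2) ⊕ M1 over the first 7 bytes.
byte 0: (3b ^ 35) ^ 48 = 0e ^ 48 = 46
byte 1: (52 ^ 93) ^ 54 = c1 ^ 54 = 95
byte 2: (4e ^ a3) ^ 54 = ed ^ 54 = b9
byte 3: (e9 ^ c7) ^ 50 = 2e ^ 50 = 7e
byte 4: (35 ^ c0) ^ 2f = f5 ^ 2f = da
byte 5: (15 ^ e8) ^ 31 = fd ^ 31 = cc
byte 6: (be ^ 90) ^ 20 = 2e ^ 20 = 0e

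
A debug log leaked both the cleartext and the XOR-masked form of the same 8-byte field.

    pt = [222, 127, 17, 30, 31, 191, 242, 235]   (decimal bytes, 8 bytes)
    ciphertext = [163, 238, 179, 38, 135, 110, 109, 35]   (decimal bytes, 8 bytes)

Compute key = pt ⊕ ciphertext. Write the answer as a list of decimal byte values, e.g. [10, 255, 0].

Since ciphertext = pt ⊕ key, XORing both sides with pt gives key = pt ⊕ ciphertext.
byte 0: de XOR a3 = 7d
byte 1: 7f XOR ee = 91
byte 2: 11 XOR b3 = a2
byte 3: 1e XOR 26 = 38
byte 4: 1f XOR 87 = 98
byte 5: bf XOR 6e = d1
byte 6: f2 XOR 6d = 9f
byte 7: eb XOR 23 = c8

[125, 145, 162, 56, 152, 209, 159, 200]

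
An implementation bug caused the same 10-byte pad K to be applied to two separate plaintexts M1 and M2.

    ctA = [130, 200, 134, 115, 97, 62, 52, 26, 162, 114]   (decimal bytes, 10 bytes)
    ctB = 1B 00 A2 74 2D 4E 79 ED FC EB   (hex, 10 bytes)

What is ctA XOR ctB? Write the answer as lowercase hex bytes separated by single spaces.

ctA ⊕ ctB = (M1 ⊕ K) ⊕ (M2 ⊕ K) = M1 ⊕ M2 — the shared key cancels under XOR.
82 ^ 1b = 99
c8 ^ 00 = c8
86 ^ a2 = 24
73 ^ 74 = 07
61 ^ 2d = 4c
3e ^ 4e = 70
34 ^ 79 = 4d
1a ^ ed = f7
a2 ^ fc = 5e
72 ^ eb = 99

99 c8 24 07 4c 70 4d f7 5e 99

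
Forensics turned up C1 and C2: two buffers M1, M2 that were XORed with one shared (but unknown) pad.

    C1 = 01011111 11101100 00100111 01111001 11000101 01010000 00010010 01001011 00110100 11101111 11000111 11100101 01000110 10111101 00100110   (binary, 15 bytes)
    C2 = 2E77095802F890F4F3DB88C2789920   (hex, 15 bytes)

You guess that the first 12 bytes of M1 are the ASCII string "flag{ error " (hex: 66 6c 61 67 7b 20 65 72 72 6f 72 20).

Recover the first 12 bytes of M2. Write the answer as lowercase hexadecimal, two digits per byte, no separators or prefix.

17f74f46bc88e7cdb55b3d07

First, C1 ⊕ C2 = (M1 ⊕ K) ⊕ (M2 ⊕ K) = M1 ⊕ M2, so the key drops out. Then M2 = (M1 ⊕ M2) ⊕ M1 over the first 12 bytes.
byte 0: (5f xor 2e) xor 66 = 71 xor 66 = 17
byte 1: (ec xor 77) xor 6c = 9b xor 6c = f7
byte 2: (27 xor 09) xor 61 = 2e xor 61 = 4f
byte 3: (79 xor 58) xor 67 = 21 xor 67 = 46
byte 4: (c5 xor 02) xor 7b = c7 xor 7b = bc
byte 5: (50 xor f8) xor 20 = a8 xor 20 = 88
byte 6: (12 xor 90) xor 65 = 82 xor 65 = e7
byte 7: (4b xor f4) xor 72 = bf xor 72 = cd
byte 8: (34 xor f3) xor 72 = c7 xor 72 = b5
byte 9: (ef xor db) xor 6f = 34 xor 6f = 5b
byte 10: (c7 xor 88) xor 72 = 4f xor 72 = 3d
byte 11: (e5 xor c2) xor 20 = 27 xor 20 = 07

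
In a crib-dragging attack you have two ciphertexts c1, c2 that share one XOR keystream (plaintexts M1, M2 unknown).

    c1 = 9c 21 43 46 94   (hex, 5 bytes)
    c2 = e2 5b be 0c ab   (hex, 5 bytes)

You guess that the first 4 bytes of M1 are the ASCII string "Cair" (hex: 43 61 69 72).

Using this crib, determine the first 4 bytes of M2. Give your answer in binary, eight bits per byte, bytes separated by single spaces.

00111101 00011011 10010100 00111000

First, c1 ⊕ c2 = (M1 ⊕ K) ⊕ (M2 ⊕ K) = M1 ⊕ M2, so the key drops out. Then M2 = (M1 ⊕ M2) ⊕ M1 over the first 4 bytes.
byte 0: (9c xor e2) xor 43 = 7e xor 43 = 3d
byte 1: (21 xor 5b) xor 61 = 7a xor 61 = 1b
byte 2: (43 xor be) xor 69 = fd xor 69 = 94
byte 3: (46 xor 0c) xor 72 = 4a xor 72 = 38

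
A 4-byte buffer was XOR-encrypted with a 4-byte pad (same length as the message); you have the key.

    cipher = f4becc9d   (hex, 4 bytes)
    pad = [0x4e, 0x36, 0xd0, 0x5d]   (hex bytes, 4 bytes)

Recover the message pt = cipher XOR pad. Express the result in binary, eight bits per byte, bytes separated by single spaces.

XOR is its own inverse, so applying the key byte-wise gives the result directly.
byte 0: f4 XOR 4e = ba
byte 1: be XOR 36 = 88
byte 2: cc XOR d0 = 1c
byte 3: 9d XOR 5d = c0

10111010 10001000 00011100 11000000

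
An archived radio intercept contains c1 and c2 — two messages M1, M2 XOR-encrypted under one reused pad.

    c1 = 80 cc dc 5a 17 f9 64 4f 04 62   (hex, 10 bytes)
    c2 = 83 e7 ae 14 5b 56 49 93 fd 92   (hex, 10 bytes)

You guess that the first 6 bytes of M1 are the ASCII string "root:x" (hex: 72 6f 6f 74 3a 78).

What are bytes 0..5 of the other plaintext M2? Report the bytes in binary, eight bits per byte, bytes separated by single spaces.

First, c1 ⊕ c2 = (M1 ⊕ K) ⊕ (M2 ⊕ K) = M1 ⊕ M2, so the key drops out. Then M2 = (M1 ⊕ M2) ⊕ M1 over the first 6 bytes.
byte 0: (80 ⊕ 83) ⊕ 72 = 03 ⊕ 72 = 71
byte 1: (cc ⊕ e7) ⊕ 6f = 2b ⊕ 6f = 44
byte 2: (dc ⊕ ae) ⊕ 6f = 72 ⊕ 6f = 1d
byte 3: (5a ⊕ 14) ⊕ 74 = 4e ⊕ 74 = 3a
byte 4: (17 ⊕ 5b) ⊕ 3a = 4c ⊕ 3a = 76
byte 5: (f9 ⊕ 56) ⊕ 78 = af ⊕ 78 = d7

01110001 01000100 00011101 00111010 01110110 11010111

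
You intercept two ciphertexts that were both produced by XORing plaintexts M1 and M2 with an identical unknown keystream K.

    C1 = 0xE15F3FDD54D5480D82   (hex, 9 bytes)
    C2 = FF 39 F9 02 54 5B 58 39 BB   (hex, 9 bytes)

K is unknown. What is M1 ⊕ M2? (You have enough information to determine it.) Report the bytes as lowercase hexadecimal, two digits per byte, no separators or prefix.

C1 ⊕ C2 = (M1 ⊕ K) ⊕ (M2 ⊕ K) = M1 ⊕ M2 — the shared key cancels under XOR.
e1 XOR ff = 1e
5f XOR 39 = 66
3f XOR f9 = c6
dd XOR 02 = df
54 XOR 54 = 00
d5 XOR 5b = 8e
48 XOR 58 = 10
0d XOR 39 = 34
82 XOR bb = 39

1e66c6df008e103439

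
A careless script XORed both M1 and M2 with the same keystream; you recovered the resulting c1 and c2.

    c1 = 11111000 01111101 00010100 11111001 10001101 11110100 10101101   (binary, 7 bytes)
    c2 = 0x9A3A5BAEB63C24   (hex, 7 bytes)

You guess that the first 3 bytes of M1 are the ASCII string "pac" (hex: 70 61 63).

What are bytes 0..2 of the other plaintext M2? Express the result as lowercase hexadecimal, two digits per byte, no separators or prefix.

First, c1 ⊕ c2 = (M1 ⊕ K) ⊕ (M2 ⊕ K) = M1 ⊕ M2, so the key drops out. Then M2 = (M1 ⊕ M2) ⊕ M1 over the first 3 bytes.
byte 0: (f8 XOR 9a) XOR 70 = 62 XOR 70 = 12
byte 1: (7d XOR 3a) XOR 61 = 47 XOR 61 = 26
byte 2: (14 XOR 5b) XOR 63 = 4f XOR 63 = 2c

12262c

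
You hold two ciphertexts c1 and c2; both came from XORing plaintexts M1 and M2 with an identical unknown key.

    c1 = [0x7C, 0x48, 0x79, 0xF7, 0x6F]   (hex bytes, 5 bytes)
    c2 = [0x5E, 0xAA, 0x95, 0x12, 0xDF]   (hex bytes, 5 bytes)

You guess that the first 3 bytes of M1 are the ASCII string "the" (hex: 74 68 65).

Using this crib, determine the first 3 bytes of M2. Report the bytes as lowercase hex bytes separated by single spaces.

56 8a 89

First, c1 ⊕ c2 = (M1 ⊕ K) ⊕ (M2 ⊕ K) = M1 ⊕ M2, so the key drops out. Then M2 = (M1 ⊕ M2) ⊕ M1 over the first 3 bytes.
byte 0: (7c ^ 5e) ^ 74 = 22 ^ 74 = 56
byte 1: (48 ^ aa) ^ 68 = e2 ^ 68 = 8a
byte 2: (79 ^ 95) ^ 65 = ec ^ 65 = 89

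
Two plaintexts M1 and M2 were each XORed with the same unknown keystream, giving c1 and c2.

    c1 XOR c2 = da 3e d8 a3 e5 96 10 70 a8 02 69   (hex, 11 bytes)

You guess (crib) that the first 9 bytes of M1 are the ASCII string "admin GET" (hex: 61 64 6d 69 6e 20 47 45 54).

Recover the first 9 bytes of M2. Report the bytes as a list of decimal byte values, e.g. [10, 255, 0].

Since c1 ⊕ c2 = M1 ⊕ M2, XORing with the guessed M1 bytes yields the corresponding M2 bytes: M2 = (c1 ⊕ c2) ⊕ M1.
11011010 XOR 01100001 = 10111011
00111110 XOR 01100100 = 01011010
11011000 XOR 01101101 = 10110101
10100011 XOR 01101001 = 11001010
11100101 XOR 01101110 = 10001011
10010110 XOR 00100000 = 10110110
00010000 XOR 01000111 = 01010111
01110000 XOR 01000101 = 00110101
10101000 XOR 01010100 = 11111100

[187, 90, 181, 202, 139, 182, 87, 53, 252]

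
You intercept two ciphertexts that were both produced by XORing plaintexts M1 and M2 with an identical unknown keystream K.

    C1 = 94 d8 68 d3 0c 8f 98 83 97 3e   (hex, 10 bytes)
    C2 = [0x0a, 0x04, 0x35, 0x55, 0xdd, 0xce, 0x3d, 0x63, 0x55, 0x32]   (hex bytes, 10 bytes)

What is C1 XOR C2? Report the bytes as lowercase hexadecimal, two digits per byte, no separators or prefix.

C1 ⊕ C2 = (M1 ⊕ K) ⊕ (M2 ⊕ K) = M1 ⊕ M2 — the shared key cancels under XOR.
byte 0: 94 XOR 0a = 9e
byte 1: d8 XOR 04 = dc
byte 2: 68 XOR 35 = 5d
byte 3: d3 XOR 55 = 86
byte 4: 0c XOR dd = d1
byte 5: 8f XOR ce = 41
byte 6: 98 XOR 3d = a5
byte 7: 83 XOR 63 = e0
byte 8: 97 XOR 55 = c2
byte 9: 3e XOR 32 = 0c

9edc5d86d141a5e0c20c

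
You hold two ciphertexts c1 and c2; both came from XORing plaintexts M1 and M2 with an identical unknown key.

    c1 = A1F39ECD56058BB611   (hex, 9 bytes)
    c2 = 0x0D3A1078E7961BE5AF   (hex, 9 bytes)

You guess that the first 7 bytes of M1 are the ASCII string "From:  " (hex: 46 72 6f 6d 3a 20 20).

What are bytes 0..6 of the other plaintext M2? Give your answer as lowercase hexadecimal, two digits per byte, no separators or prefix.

eabbe1d88bb3b0

First, c1 ⊕ c2 = (M1 ⊕ K) ⊕ (M2 ⊕ K) = M1 ⊕ M2, so the key drops out. Then M2 = (M1 ⊕ M2) ⊕ M1 over the first 7 bytes.
byte 0: (a1 XOR 0d) XOR 46 = ac XOR 46 = ea
byte 1: (f3 XOR 3a) XOR 72 = c9 XOR 72 = bb
byte 2: (9e XOR 10) XOR 6f = 8e XOR 6f = e1
byte 3: (cd XOR 78) XOR 6d = b5 XOR 6d = d8
byte 4: (56 XOR e7) XOR 3a = b1 XOR 3a = 8b
byte 5: (05 XOR 96) XOR 20 = 93 XOR 20 = b3
byte 6: (8b XOR 1b) XOR 20 = 90 XOR 20 = b0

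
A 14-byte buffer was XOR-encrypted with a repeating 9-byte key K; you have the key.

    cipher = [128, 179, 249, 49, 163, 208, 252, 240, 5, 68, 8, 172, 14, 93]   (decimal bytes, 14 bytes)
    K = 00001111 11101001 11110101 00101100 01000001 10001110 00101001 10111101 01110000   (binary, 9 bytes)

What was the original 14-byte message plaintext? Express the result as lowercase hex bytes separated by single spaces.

8f 5a 0c 1d e2 5e d5 4d 75 4b e1 59 22 1c

The 9-byte key repeats, so the effective keystream is 0f e9 f5 2c 41 8e 29 bd 70 0f e9 f5 2c 41.
byte 0: 80 ⊕ 0f = 8f
byte 1: b3 ⊕ e9 = 5a
byte 2: f9 ⊕ f5 = 0c
byte 3: 31 ⊕ 2c = 1d
byte 4: a3 ⊕ 41 = e2
byte 5: d0 ⊕ 8e = 5e
byte 6: fc ⊕ 29 = d5
byte 7: f0 ⊕ bd = 4d
byte 8: 05 ⊕ 70 = 75
byte 9: 44 ⊕ 0f = 4b
byte 10: 08 ⊕ e9 = e1
byte 11: ac ⊕ f5 = 59
byte 12: 0e ⊕ 2c = 22
byte 13: 5d ⊕ 41 = 1c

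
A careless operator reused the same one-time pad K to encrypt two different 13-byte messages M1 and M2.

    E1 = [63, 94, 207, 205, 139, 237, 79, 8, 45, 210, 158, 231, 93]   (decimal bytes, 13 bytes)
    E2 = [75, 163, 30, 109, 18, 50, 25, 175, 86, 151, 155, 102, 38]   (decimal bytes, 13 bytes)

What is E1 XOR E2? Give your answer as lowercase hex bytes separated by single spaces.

E1 ⊕ E2 = (M1 ⊕ K) ⊕ (M2 ⊕ K) = M1 ⊕ M2 — the shared key cancels under XOR.
3f ^ 4b = 74
5e ^ a3 = fd
cf ^ 1e = d1
cd ^ 6d = a0
8b ^ 12 = 99
ed ^ 32 = df
4f ^ 19 = 56
08 ^ af = a7
2d ^ 56 = 7b
d2 ^ 97 = 45
9e ^ 9b = 05
e7 ^ 66 = 81
5d ^ 26 = 7b

74 fd d1 a0 99 df 56 a7 7b 45 05 81 7b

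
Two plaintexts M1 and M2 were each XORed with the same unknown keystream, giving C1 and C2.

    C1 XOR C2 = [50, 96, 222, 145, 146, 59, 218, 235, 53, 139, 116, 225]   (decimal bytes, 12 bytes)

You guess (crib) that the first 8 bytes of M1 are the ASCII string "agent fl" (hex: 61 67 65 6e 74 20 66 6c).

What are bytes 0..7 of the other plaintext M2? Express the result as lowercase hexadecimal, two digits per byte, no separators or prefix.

Since C1 ⊕ C2 = M1 ⊕ M2, XORing with the guessed M1 bytes yields the corresponding M2 bytes: M2 = (C1 ⊕ C2) ⊕ M1.
32 ^ 61 = 53
60 ^ 67 = 07
de ^ 65 = bb
91 ^ 6e = ff
92 ^ 74 = e6
3b ^ 20 = 1b
da ^ 66 = bc
eb ^ 6c = 87

5307bbffe61bbc87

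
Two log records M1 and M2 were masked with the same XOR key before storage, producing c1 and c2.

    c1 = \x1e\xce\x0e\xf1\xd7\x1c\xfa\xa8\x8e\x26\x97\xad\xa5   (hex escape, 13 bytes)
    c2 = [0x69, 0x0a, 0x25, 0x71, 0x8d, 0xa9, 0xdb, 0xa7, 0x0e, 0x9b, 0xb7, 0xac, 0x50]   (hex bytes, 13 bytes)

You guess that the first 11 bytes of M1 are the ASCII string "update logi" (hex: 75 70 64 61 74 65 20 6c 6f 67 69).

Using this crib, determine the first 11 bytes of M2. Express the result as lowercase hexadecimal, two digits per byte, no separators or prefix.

02b44fe12ed00163efda49

First, c1 ⊕ c2 = (M1 ⊕ K) ⊕ (M2 ⊕ K) = M1 ⊕ M2, so the key drops out. Then M2 = (M1 ⊕ M2) ⊕ M1 over the first 11 bytes.
byte 0: (1e XOR 69) XOR 75 = 77 XOR 75 = 02
byte 1: (ce XOR 0a) XOR 70 = c4 XOR 70 = b4
byte 2: (0e XOR 25) XOR 64 = 2b XOR 64 = 4f
byte 3: (f1 XOR 71) XOR 61 = 80 XOR 61 = e1
byte 4: (d7 XOR 8d) XOR 74 = 5a XOR 74 = 2e
byte 5: (1c XOR a9) XOR 65 = b5 XOR 65 = d0
byte 6: (fa XOR db) XOR 20 = 21 XOR 20 = 01
byte 7: (a8 XOR a7) XOR 6c = 0f XOR 6c = 63
byte 8: (8e XOR 0e) XOR 6f = 80 XOR 6f = ef
byte 9: (26 XOR 9b) XOR 67 = bd XOR 67 = da
byte 10: (97 XOR b7) XOR 69 = 20 XOR 69 = 49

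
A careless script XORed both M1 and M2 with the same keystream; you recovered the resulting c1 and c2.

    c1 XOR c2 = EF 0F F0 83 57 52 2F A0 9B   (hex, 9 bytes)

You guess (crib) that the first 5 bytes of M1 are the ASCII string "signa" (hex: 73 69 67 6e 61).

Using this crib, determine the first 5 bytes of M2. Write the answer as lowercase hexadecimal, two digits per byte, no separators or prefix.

9c6697ed36

Since c1 ⊕ c2 = M1 ⊕ M2, XORing with the guessed M1 bytes yields the corresponding M2 bytes: M2 = (c1 ⊕ c2) ⊕ M1.
ef XOR 73 = 9c
0f XOR 69 = 66
f0 XOR 67 = 97
83 XOR 6e = ed
57 XOR 61 = 36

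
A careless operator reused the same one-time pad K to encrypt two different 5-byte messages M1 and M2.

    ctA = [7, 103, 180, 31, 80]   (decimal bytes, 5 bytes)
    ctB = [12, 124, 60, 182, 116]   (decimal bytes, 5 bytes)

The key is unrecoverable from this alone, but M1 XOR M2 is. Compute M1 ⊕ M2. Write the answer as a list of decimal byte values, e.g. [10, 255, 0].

ctA ⊕ ctB = (M1 ⊕ K) ⊕ (M2 ⊕ K) = M1 ⊕ M2 — the shared key cancels under XOR.
byte 0: 07 xor 0c = 0b
byte 1: 67 xor 7c = 1b
byte 2: b4 xor 3c = 88
byte 3: 1f xor b6 = a9
byte 4: 50 xor 74 = 24

[11, 27, 136, 169, 36]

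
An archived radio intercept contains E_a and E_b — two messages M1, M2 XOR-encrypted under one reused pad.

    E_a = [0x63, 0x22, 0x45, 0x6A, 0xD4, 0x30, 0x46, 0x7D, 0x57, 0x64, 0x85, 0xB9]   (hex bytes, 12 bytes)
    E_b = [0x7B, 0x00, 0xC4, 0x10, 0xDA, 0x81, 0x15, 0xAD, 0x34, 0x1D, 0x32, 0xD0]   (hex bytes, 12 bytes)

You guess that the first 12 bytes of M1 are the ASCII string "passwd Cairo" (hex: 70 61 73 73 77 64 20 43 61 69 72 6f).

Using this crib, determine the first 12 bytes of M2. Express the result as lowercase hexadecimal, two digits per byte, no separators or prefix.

6843f20979d573930210c506

First, E_a ⊕ E_b = (M1 ⊕ K) ⊕ (M2 ⊕ K) = M1 ⊕ M2, so the key drops out. Then M2 = (M1 ⊕ M2) ⊕ M1 over the first 12 bytes.
byte 0: (63 XOR 7b) XOR 70 = 18 XOR 70 = 68
byte 1: (22 XOR 00) XOR 61 = 22 XOR 61 = 43
byte 2: (45 XOR c4) XOR 73 = 81 XOR 73 = f2
byte 3: (6a XOR 10) XOR 73 = 7a XOR 73 = 09
byte 4: (d4 XOR da) XOR 77 = 0e XOR 77 = 79
byte 5: (30 XOR 81) XOR 64 = b1 XOR 64 = d5
byte 6: (46 XOR 15) XOR 20 = 53 XOR 20 = 73
byte 7: (7d XOR ad) XOR 43 = d0 XOR 43 = 93
byte 8: (57 XOR 34) XOR 61 = 63 XOR 61 = 02
byte 9: (64 XOR 1d) XOR 69 = 79 XOR 69 = 10
byte 10: (85 XOR 32) XOR 72 = b7 XOR 72 = c5
byte 11: (b9 XOR d0) XOR 6f = 69 XOR 6f = 06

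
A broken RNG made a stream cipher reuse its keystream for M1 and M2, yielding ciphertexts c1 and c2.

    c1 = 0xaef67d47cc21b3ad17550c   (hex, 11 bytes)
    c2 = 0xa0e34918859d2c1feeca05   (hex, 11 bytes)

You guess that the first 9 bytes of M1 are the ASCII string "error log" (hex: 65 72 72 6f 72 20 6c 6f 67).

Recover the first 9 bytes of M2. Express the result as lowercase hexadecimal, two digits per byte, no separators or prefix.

6b6746303b9cf3dd9e

First, c1 ⊕ c2 = (M1 ⊕ K) ⊕ (M2 ⊕ K) = M1 ⊕ M2, so the key drops out. Then M2 = (M1 ⊕ M2) ⊕ M1 over the first 9 bytes.
byte 0: (ae ⊕ a0) ⊕ 65 = 0e ⊕ 65 = 6b
byte 1: (f6 ⊕ e3) ⊕ 72 = 15 ⊕ 72 = 67
byte 2: (7d ⊕ 49) ⊕ 72 = 34 ⊕ 72 = 46
byte 3: (47 ⊕ 18) ⊕ 6f = 5f ⊕ 6f = 30
byte 4: (cc ⊕ 85) ⊕ 72 = 49 ⊕ 72 = 3b
byte 5: (21 ⊕ 9d) ⊕ 20 = bc ⊕ 20 = 9c
byte 6: (b3 ⊕ 2c) ⊕ 6c = 9f ⊕ 6c = f3
byte 7: (ad ⊕ 1f) ⊕ 6f = b2 ⊕ 6f = dd
byte 8: (17 ⊕ ee) ⊕ 67 = f9 ⊕ 67 = 9e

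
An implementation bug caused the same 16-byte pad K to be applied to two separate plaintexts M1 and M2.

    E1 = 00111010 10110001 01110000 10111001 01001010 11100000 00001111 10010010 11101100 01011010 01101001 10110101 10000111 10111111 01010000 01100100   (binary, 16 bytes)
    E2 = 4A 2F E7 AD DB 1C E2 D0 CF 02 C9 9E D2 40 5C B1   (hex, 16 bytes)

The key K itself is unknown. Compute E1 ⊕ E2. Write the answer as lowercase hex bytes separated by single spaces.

70 9e 97 14 91 fc ed 42 23 58 a0 2b 55 ff 0c d5

E1 ⊕ E2 = (M1 ⊕ K) ⊕ (M2 ⊕ K) = M1 ⊕ M2 — the shared key cancels under XOR.
byte 0: 3a xor 4a = 70
byte 1: b1 xor 2f = 9e
byte 2: 70 xor e7 = 97
byte 3: b9 xor ad = 14
byte 4: 4a xor db = 91
byte 5: e0 xor 1c = fc
byte 6: 0f xor e2 = ed
byte 7: 92 xor d0 = 42
byte 8: ec xor cf = 23
byte 9: 5a xor 02 = 58
byte 10: 69 xor c9 = a0
byte 11: b5 xor 9e = 2b
byte 12: 87 xor d2 = 55
byte 13: bf xor 40 = ff
byte 14: 50 xor 5c = 0c
byte 15: 64 xor b1 = d5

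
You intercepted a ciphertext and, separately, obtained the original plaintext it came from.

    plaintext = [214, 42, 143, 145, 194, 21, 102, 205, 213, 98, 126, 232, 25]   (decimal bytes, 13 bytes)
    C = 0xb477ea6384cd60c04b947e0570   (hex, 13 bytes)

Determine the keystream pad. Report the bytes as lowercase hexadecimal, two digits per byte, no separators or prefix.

625d65f246d8060d9ef600ed69

Since C = plaintext ⊕ pad, XORing both sides with plaintext gives pad = plaintext ⊕ C.
d6 xor b4 = 62
2a xor 77 = 5d
8f xor ea = 65
91 xor 63 = f2
c2 xor 84 = 46
15 xor cd = d8
66 xor 60 = 06
cd xor c0 = 0d
d5 xor 4b = 9e
62 xor 94 = f6
7e xor 7e = 00
e8 xor 05 = ed
19 xor 70 = 69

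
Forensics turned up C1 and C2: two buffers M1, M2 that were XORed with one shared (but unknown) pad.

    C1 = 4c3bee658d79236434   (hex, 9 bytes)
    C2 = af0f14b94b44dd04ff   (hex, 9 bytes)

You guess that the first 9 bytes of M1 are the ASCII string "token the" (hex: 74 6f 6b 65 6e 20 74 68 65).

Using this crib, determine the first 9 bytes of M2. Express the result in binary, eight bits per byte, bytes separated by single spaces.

First, C1 ⊕ C2 = (M1 ⊕ K) ⊕ (M2 ⊕ K) = M1 ⊕ M2, so the key drops out. Then M2 = (M1 ⊕ M2) ⊕ M1 over the first 9 bytes.
byte 0: (4c xor af) xor 74 = e3 xor 74 = 97
byte 1: (3b xor 0f) xor 6f = 34 xor 6f = 5b
byte 2: (ee xor 14) xor 6b = fa xor 6b = 91
byte 3: (65 xor b9) xor 65 = dc xor 65 = b9
byte 4: (8d xor 4b) xor 6e = c6 xor 6e = a8
byte 5: (79 xor 44) xor 20 = 3d xor 20 = 1d
byte 6: (23 xor dd) xor 74 = fe xor 74 = 8a
byte 7: (64 xor 04) xor 68 = 60 xor 68 = 08
byte 8: (34 xor ff) xor 65 = cb xor 65 = ae

10010111 01011011 10010001 10111001 10101000 00011101 10001010 00001000 10101110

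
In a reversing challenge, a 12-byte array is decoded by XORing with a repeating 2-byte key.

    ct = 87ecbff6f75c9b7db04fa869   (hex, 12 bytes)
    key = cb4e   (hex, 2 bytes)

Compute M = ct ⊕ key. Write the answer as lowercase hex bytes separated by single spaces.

4c a2 74 b8 3c 12 50 33 7b 01 63 27

The 2-byte key repeats, so the effective keystream is cb 4e cb 4e cb 4e cb 4e cb 4e cb 4e.
byte 0: 10000111 ^ 11001011 = 01001100
byte 1: 11101100 ^ 01001110 = 10100010
byte 2: 10111111 ^ 11001011 = 01110100
byte 3: 11110110 ^ 01001110 = 10111000
byte 4: 11110111 ^ 11001011 = 00111100
byte 5: 01011100 ^ 01001110 = 00010010
byte 6: 10011011 ^ 11001011 = 01010000
byte 7: 01111101 ^ 01001110 = 00110011
byte 8: 10110000 ^ 11001011 = 01111011
byte 9: 01001111 ^ 01001110 = 00000001
byte 10: 10101000 ^ 11001011 = 01100011
byte 11: 01101001 ^ 01001110 = 00100111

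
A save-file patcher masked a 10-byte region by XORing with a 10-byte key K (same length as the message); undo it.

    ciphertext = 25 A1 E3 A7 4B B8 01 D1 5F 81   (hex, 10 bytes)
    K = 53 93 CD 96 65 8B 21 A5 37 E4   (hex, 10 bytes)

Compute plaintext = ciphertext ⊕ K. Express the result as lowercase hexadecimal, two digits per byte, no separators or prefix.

byte 0: 00100101 ⊕ 01010011 = 01110110
byte 1: 10100001 ⊕ 10010011 = 00110010
byte 2: 11100011 ⊕ 11001101 = 00101110
byte 3: 10100111 ⊕ 10010110 = 00110001
byte 4: 01001011 ⊕ 01100101 = 00101110
byte 5: 10111000 ⊕ 10001011 = 00110011
byte 6: 00000001 ⊕ 00100001 = 00100000
byte 7: 11010001 ⊕ 10100101 = 01110100
byte 8: 01011111 ⊕ 00110111 = 01101000
byte 9: 10000001 ⊕ 11100100 = 01100101

76322e312e3320746865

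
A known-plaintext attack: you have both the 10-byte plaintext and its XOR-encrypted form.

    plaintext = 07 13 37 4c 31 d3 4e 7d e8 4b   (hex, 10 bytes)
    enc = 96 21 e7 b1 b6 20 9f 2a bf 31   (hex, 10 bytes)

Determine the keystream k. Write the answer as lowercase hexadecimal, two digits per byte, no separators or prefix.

Since enc = plaintext ⊕ k, XORing both sides with plaintext gives k = plaintext ⊕ enc.
07 XOR 96 = 91
13 XOR 21 = 32
37 XOR e7 = d0
4c XOR b1 = fd
31 XOR b6 = 87
d3 XOR 20 = f3
4e XOR 9f = d1
7d XOR 2a = 57
e8 XOR bf = 57
4b XOR 31 = 7a

9132d0fd87f3d157577a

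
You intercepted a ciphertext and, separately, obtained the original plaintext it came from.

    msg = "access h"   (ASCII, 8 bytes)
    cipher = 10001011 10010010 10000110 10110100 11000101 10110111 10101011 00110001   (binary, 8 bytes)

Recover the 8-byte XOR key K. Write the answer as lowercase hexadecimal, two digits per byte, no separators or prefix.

eaf1e5d1b6c48b59

Since cipher = msg ⊕ K, XORing both sides with msg gives K = msg ⊕ cipher.
61 XOR 8b = ea
63 XOR 92 = f1
63 XOR 86 = e5
65 XOR b4 = d1
73 XOR c5 = b6
73 XOR b7 = c4
20 XOR ab = 8b
68 XOR 31 = 59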